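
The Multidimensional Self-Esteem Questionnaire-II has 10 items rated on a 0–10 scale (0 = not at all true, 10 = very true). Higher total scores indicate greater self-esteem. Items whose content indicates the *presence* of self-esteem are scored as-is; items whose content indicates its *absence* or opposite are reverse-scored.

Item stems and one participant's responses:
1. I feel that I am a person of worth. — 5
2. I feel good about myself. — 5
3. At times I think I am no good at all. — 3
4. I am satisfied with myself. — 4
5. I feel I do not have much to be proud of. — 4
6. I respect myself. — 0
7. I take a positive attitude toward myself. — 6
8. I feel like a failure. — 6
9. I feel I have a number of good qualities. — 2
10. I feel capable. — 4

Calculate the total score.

43

Items 3, 5, 8 describe the absence/opposite of self-esteem → reverse-score.
reversed = (0+10) − raw = 10 − raw.
  item 1: 5
  item 2: 5
  item 3: 10 − 3 = 7
  item 4: 4
  item 5: 10 − 4 = 6
  item 6: 0
  item 7: 6
  item 8: 10 − 6 = 4
  item 9: 2
  item 10: 4
Total = 5 + 5 + 7 + 4 + 6 + 0 + 6 + 4 + 2 + 4 = 43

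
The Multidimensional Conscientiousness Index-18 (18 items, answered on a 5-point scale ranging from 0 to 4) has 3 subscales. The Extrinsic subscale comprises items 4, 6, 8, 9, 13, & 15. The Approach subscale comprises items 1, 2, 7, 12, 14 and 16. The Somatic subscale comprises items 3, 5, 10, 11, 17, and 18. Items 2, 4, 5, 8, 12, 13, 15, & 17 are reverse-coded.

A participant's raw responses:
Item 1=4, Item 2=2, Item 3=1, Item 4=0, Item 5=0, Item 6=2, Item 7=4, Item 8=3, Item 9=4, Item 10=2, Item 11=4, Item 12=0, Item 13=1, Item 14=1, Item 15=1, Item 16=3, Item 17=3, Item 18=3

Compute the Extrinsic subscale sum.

17

Extrinsic items: 4, 6, 8, 9, 13, 15.
Of these, items 4, 8, 13 and 15 are reverse-coded; reversed = (0+4) − raw = 4 − raw.
  item 4: 4 − 0 = 4
  item 6: 2
  item 8: 4 − 3 = 1
  item 9: 4
  item 13: 4 − 1 = 3
  item 15: 4 − 1 = 3
Sum = 4 + 2 + 1 + 4 + 3 + 3 = 17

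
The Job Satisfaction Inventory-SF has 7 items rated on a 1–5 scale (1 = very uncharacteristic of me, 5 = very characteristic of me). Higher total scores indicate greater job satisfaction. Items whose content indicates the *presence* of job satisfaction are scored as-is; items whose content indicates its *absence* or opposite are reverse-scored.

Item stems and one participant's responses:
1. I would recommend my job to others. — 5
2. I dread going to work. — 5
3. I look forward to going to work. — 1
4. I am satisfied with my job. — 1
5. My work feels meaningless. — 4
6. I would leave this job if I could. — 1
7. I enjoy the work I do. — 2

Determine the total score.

Items 2, 5, 6 describe the absence/opposite of job satisfaction → reverse-score.
reverse-coded value = 6 − response.
  item 1: 5
  item 2: 6 − 5 = 1
  item 3: 1
  item 4: 1
  item 5: 6 − 4 = 2
  item 6: 6 − 1 = 5
  item 7: 2
Total = 5 + 1 + 1 + 1 + 2 + 5 + 2 = 17

17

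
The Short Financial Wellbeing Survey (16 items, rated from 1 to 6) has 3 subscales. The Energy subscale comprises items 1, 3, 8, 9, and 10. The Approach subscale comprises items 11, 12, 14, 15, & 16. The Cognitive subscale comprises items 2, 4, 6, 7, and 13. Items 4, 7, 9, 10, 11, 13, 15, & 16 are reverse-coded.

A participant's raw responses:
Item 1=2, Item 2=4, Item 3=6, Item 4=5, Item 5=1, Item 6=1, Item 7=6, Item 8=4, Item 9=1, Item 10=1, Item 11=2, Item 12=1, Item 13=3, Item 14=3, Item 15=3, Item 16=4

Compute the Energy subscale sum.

24

Energy items: 1, 3, 8, 9, 10.
Of these, items 9 & 10 are reverse-coded; reversed = (1+6) − raw = 7 − raw.
  item 1: 2
  item 3: 6
  item 8: 4
  item 9: 7 − 1 = 6
  item 10: 7 − 1 = 6
Sum = 2 + 6 + 4 + 6 + 6 = 24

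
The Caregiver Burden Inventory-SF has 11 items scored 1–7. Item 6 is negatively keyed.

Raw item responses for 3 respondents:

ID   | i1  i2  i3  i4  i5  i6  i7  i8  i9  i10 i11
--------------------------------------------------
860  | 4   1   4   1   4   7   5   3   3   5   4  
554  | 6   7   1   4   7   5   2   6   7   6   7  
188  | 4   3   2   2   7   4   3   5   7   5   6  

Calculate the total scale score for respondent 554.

Respondent 554 raw: 6, 7, 1, 4, 7, 5, 2, 6, 7, 6, 7.
Reverse-coded (on a 1–7 scale, reversed = 8 − raw):
  item 1: 6
  item 2: 7
  item 3: 1
  item 4: 4
  item 5: 7
  item 6: 8 − 5 = 3
  item 7: 2
  item 8: 6
  item 9: 7
  item 10: 6
  item 11: 7
Sum = 6 + 7 + 1 + 4 + 7 + 3 + 2 + 6 + 7 + 6 + 7 = 56

56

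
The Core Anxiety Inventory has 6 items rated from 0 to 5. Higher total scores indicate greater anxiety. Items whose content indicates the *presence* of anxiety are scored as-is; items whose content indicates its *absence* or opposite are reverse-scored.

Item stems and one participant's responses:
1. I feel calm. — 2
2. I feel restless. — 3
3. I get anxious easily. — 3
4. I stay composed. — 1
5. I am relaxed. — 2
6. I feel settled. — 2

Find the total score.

Items 1, 4, 5, 6 describe the absence/opposite of anxiety → reverse-score.
reversed = (0+5) − raw = 5 − raw.
  item 1: 5 − 2 = 3
  item 2: 3
  item 3: 3
  item 4: 5 − 1 = 4
  item 5: 5 − 2 = 3
  item 6: 5 − 2 = 3
Total = 3 + 3 + 3 + 4 + 3 + 3 = 19

19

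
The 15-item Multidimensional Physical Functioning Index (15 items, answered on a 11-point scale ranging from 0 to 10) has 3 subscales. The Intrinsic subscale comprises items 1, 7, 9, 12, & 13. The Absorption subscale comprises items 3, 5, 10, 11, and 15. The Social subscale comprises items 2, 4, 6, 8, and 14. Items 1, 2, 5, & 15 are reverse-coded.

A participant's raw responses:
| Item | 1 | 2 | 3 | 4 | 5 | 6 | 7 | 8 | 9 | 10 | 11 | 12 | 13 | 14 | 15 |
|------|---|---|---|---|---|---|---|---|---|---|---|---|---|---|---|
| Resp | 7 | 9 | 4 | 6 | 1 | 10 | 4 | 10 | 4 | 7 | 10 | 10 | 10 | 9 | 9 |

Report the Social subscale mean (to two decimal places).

Social items: 2, 4, 6, 8, 14.
Of these, item 2 is reverse-coded; reversed = (0+10) − raw = 10 − raw.
  item 2: 10 − 9 = 1
  item 4: 6
  item 6: 10
  item 8: 10
  item 14: 9
Sum = 1 + 6 + 10 + 10 + 9 = 36
Mean = 36 / 5 = 7.20

7.20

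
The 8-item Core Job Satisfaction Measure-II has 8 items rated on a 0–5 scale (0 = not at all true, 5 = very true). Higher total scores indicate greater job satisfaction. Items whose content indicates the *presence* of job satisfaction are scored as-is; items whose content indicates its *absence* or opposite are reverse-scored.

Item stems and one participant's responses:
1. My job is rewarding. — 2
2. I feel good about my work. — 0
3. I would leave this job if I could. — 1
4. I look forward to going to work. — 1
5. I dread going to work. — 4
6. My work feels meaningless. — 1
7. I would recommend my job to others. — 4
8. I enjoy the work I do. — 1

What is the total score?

Items 3, 5, 6 describe the absence/opposite of job satisfaction → reverse-score.
reverse-coded value = 5 − response.
  item 1: 2
  item 2: 0
  item 3: 5 − 1 = 4
  item 4: 1
  item 5: 5 − 4 = 1
  item 6: 5 − 1 = 4
  item 7: 4
  item 8: 1
Total = 2 + 0 + 4 + 1 + 1 + 4 + 4 + 1 = 17

17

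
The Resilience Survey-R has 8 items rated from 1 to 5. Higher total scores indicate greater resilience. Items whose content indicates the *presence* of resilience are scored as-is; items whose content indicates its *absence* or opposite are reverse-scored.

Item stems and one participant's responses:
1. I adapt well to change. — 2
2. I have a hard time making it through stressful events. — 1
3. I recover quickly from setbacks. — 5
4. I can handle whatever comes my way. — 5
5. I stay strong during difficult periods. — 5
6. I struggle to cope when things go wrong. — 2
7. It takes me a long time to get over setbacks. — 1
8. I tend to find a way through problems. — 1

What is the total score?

Items 2, 6, 7 describe the absence/opposite of resilience → reverse-score.
on a 1–5 scale, reversed = 6 − raw.
  item 1: 2
  item 2: 6 − 1 = 5
  item 3: 5
  item 4: 5
  item 5: 5
  item 6: 6 − 2 = 4
  item 7: 6 − 1 = 5
  item 8: 1
Total = 2 + 5 + 5 + 5 + 5 + 4 + 5 + 1 = 32

32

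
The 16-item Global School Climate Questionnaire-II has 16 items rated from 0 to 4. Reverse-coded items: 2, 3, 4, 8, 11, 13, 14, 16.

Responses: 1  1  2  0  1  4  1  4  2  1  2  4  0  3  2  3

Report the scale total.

Reverse-coded items use 4 − raw:
  item 2: 4 − 1 = 3
  item 3: 4 − 2 = 2
  item 4: 4 − 0 = 4
  item 8: 4 − 4 = 0
  item 11: 4 − 2 = 2
  item 13: 4 − 0 = 4
  item 14: 4 − 3 = 1
  item 16: 4 − 3 = 1
Scored responses: 1, 3, 2, 4, 1, 4, 1, 0, 2, 1, 2, 4, 4, 1, 2, 1
Total = 1 + 3 + 2 + 4 + 1 + 4 + 1 + 0 + 2 + 1 + 2 + 4 + 4 + 1 + 2 + 1 = 33

33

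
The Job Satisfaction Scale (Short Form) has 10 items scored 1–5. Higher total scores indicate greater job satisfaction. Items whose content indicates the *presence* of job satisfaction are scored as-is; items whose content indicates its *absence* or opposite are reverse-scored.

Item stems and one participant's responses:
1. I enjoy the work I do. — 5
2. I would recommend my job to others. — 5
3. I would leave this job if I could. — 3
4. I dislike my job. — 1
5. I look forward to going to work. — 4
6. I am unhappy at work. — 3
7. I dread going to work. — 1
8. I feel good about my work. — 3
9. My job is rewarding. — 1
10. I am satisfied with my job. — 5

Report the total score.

Items 3, 4, 6, 7 describe the absence/opposite of job satisfaction → reverse-score.
on a 1–5 scale, reversed = 6 − raw.
  item 1: 5
  item 2: 5
  item 3: 6 − 3 = 3
  item 4: 6 − 1 = 5
  item 5: 4
  item 6: 6 − 3 = 3
  item 7: 6 − 1 = 5
  item 8: 3
  item 9: 1
  item 10: 5
Total = 5 + 5 + 3 + 5 + 4 + 3 + 5 + 3 + 1 + 5 = 39

39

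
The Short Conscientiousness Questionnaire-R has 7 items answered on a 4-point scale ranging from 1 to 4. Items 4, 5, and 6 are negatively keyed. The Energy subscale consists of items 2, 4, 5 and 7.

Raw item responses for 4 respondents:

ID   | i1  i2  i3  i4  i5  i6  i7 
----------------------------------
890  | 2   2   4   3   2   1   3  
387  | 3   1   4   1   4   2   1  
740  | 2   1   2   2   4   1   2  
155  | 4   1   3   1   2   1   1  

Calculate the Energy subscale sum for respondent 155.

9

Respondent 155 raw: 4, 1, 3, 1, 2, 1, 1.
Energy items: 2, 4, 5, 7.
Reverse-coded (on a 1–4 scale, reversed = 5 − raw):
  item 2: 1
  item 4: 5 − 1 = 4
  item 5: 5 − 2 = 3
  item 7: 1
Sum = 1 + 4 + 3 + 1 = 9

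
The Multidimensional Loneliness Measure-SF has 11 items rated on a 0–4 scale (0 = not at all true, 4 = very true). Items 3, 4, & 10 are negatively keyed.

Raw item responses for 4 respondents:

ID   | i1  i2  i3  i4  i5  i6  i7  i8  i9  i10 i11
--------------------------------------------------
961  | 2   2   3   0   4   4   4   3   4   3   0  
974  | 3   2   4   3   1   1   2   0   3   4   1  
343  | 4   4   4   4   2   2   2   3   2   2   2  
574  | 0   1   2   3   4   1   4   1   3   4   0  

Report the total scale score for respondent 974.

14

Respondent 974 raw: 3, 2, 4, 3, 1, 1, 2, 0, 3, 4, 1.
Reverse-coded (reverse-coded value = 4 − response):
  item 1: 3
  item 2: 2
  item 3: 4 − 4 = 0
  item 4: 4 − 3 = 1
  item 5: 1
  item 6: 1
  item 7: 2
  item 8: 0
  item 9: 3
  item 10: 4 − 4 = 0
  item 11: 1
Sum = 3 + 2 + 0 + 1 + 1 + 1 + 2 + 0 + 3 + 0 + 1 = 14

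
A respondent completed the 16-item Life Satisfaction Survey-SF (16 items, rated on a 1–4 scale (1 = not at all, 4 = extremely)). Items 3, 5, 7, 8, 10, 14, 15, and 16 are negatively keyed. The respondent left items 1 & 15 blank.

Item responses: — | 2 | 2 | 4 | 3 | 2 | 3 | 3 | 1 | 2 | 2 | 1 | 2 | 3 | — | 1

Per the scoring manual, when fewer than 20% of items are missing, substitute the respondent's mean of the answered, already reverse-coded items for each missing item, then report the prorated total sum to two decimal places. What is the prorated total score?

Reverse-coded (on a 1–4 scale, reversed = 5 − raw):
  item 3: 5 − 2 = 3
  item 5: 5 − 3 = 2
  item 7: 5 − 3 = 2
  item 8: 5 − 3 = 2
  item 10: 5 − 2 = 3
  item 14: 5 − 3 = 2
  item 16: 5 − 1 = 4
Completed scored items (14 of 16): 2, 3, 4, 2, 2, 2, 2, 1, 3, 2, 1, 2, 2, 4; sum = 32.
Person mean = 32 / 14 ≈ 2.2857
Prorated total = (32 / 14) × 16 = 36.57 (to 2 dp)

36.57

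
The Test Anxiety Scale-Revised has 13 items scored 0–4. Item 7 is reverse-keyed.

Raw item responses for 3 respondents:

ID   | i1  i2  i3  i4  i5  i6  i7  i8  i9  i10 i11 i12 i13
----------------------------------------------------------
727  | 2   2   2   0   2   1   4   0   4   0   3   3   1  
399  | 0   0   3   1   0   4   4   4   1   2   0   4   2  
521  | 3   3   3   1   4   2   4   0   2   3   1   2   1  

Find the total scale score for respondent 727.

20

Respondent 727 raw: 2, 2, 2, 0, 2, 1, 4, 0, 4, 0, 3, 3, 1.
Reverse-coded (reverse-coded value = 4 − response):
  item 1: 2
  item 2: 2
  item 3: 2
  item 4: 0
  item 5: 2
  item 6: 1
  item 7: 4 − 4 = 0
  item 8: 0
  item 9: 4
  item 10: 0
  item 11: 3
  item 12: 3
  item 13: 1
Sum = 2 + 2 + 2 + 0 + 2 + 1 + 0 + 0 + 4 + 0 + 3 + 3 + 1 = 20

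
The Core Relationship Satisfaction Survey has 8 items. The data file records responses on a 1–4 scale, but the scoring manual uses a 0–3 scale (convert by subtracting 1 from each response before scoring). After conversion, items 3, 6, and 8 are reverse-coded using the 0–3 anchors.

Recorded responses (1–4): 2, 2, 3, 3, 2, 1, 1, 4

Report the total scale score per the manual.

Convert to 0–3: 1, 1, 2, 2, 1, 0, 0, 3
Reverse-coded (on a 0–3 scale, reversed = 3 − raw):
  item 3: 3 − 2 = 1
  item 6: 3 − 0 = 3
  item 8: 3 − 3 = 0
Scored: 1, 1, 1, 2, 1, 3, 0, 0
Total = 9

9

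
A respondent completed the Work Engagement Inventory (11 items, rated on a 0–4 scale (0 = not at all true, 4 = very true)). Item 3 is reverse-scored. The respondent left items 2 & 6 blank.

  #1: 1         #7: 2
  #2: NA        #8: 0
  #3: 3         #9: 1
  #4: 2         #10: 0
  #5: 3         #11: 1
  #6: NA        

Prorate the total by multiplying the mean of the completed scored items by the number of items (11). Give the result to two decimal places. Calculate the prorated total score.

Reverse-coded (reversed = (0+4) − raw = 4 − raw):
  item 3: 4 − 3 = 1
Completed scored items (9 of 11): 1, 1, 2, 3, 2, 0, 1, 0, 1; sum = 11.
Person mean = 11 / 9 ≈ 1.2222
Prorated total = (11 / 9) × 11 = 13.44 (to 2 dp)

13.44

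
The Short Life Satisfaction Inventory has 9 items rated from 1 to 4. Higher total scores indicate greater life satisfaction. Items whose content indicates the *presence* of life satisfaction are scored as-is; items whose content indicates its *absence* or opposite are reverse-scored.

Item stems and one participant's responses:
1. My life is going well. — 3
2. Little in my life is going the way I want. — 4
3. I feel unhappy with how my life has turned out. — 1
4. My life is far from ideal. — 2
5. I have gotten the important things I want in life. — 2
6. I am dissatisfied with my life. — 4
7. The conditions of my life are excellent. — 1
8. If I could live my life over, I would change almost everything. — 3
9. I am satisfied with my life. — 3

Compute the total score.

Items 2, 3, 4, 6, 8 describe the absence/opposite of life satisfaction → reverse-score.
reversed = (1+4) − raw = 5 − raw.
  item 1: 3
  item 2: 5 − 4 = 1
  item 3: 5 − 1 = 4
  item 4: 5 − 2 = 3
  item 5: 2
  item 6: 5 − 4 = 1
  item 7: 1
  item 8: 5 − 3 = 2
  item 9: 3
Total = 3 + 1 + 4 + 3 + 2 + 1 + 1 + 2 + 3 = 20

20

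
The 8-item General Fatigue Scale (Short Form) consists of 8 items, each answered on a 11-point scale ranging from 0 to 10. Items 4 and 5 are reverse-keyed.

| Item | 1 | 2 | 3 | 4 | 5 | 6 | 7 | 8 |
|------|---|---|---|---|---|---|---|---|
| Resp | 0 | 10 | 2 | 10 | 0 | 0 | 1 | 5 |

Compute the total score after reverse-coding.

Reverse-coded items (reversed = (0+10) − raw = 10 − raw):
  item 4: 10 − 10 = 0
  item 5: 10 − 0 = 10
After reverse-coding: 0, 10, 2, 0, 10, 0, 1, 5
Total = 0 + 10 + 2 + 0 + 10 + 0 + 1 + 5 = 28

28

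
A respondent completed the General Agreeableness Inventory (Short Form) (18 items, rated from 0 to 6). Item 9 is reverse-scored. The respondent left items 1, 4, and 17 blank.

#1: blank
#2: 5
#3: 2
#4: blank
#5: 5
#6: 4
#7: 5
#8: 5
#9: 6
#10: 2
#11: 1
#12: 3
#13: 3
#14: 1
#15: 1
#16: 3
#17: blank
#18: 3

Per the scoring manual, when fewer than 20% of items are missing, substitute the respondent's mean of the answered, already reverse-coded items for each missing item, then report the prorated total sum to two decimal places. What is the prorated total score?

Reverse-coded (reversed = (0+6) − raw = 6 − raw):
  item 9: 6 − 6 = 0
Completed scored items (15 of 18): 5, 2, 5, 4, 5, 5, 0, 2, 1, 3, 3, 1, 1, 3, 3; sum = 43.
Person mean = 43 / 15 ≈ 2.8667
Prorated total = (43 / 15) × 18 = 51.60 (to 2 dp)

51.60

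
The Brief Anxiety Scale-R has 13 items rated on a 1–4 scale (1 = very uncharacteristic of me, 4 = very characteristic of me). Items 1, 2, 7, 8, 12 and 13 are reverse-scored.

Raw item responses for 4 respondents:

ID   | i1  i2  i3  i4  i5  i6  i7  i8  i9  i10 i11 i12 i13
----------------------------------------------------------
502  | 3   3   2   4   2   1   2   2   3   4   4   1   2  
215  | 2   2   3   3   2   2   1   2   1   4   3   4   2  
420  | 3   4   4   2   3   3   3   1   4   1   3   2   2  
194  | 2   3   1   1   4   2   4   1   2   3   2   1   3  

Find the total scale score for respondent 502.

Respondent 502 raw: 3, 3, 2, 4, 2, 1, 2, 2, 3, 4, 4, 1, 2.
Reverse-coded (on a 1–4 scale, reversed = 5 − raw):
  item 1: 5 − 3 = 2
  item 2: 5 − 3 = 2
  item 3: 2
  item 4: 4
  item 5: 2
  item 6: 1
  item 7: 5 − 2 = 3
  item 8: 5 − 2 = 3
  item 9: 3
  item 10: 4
  item 11: 4
  item 12: 5 − 1 = 4
  item 13: 5 − 2 = 3
Sum = 2 + 2 + 2 + 4 + 2 + 1 + 3 + 3 + 3 + 4 + 4 + 4 + 3 = 37

37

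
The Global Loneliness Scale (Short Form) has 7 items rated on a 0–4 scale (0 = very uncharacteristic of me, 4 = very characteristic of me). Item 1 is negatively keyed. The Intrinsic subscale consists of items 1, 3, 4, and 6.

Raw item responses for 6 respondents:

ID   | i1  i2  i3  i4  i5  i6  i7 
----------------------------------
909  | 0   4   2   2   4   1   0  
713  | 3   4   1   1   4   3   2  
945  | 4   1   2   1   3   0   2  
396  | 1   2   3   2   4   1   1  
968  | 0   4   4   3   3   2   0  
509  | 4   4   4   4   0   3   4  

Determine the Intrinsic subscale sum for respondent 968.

Respondent 968 raw: 0, 4, 4, 3, 3, 2, 0.
Intrinsic items: 1, 3, 4, 6.
Reverse-coded (on a 0–4 scale, reversed = 4 − raw):
  item 1: 4 − 0 = 4
  item 3: 4
  item 4: 3
  item 6: 2
Sum = 4 + 4 + 3 + 2 = 13

13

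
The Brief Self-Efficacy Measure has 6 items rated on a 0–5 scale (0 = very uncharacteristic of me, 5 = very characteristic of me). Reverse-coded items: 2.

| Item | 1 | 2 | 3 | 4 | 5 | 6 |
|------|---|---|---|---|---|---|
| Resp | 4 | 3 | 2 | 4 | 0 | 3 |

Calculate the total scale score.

15

Raw sum = 16. Reverse-coded items: 2; their raw sum = 3.
Each reversal replaces raw with 5 − raw, changing the total by 5 − 2·raw per item.
Total = 16 + 1·5 − 2·3 = 16 + 5 − 6 = 15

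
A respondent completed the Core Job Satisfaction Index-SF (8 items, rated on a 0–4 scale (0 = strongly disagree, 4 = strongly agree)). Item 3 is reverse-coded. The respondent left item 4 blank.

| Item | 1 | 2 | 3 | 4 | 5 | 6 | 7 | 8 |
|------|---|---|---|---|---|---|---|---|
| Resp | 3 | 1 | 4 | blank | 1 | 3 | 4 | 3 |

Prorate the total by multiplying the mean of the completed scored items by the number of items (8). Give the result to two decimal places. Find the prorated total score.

17.14

Reverse-coded (on a 0–4 scale, reversed = 4 − raw):
  item 3: 4 − 4 = 0
Completed scored items (7 of 8): 3, 1, 0, 1, 3, 4, 3; sum = 15.
Person mean = 15 / 7 ≈ 2.1429
Prorated total = (15 / 7) × 8 = 17.14 (to 2 dp)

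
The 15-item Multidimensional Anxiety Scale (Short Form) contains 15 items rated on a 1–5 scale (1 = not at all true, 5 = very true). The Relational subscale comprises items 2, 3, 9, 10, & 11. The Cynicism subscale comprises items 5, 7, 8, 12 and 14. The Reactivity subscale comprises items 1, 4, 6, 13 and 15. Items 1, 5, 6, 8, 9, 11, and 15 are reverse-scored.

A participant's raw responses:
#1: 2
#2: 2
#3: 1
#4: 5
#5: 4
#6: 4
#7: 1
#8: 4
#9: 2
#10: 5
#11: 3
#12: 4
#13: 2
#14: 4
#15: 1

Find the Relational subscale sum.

Relational items: 2, 3, 9, 10, 11.
Of these, items 9 and 11 are reverse-scored; reversed = (1+5) − raw = 6 − raw.
  item 2: 2
  item 3: 1
  item 9: 6 − 2 = 4
  item 10: 5
  item 11: 6 − 3 = 3
Sum = 2 + 1 + 4 + 5 + 3 = 15

15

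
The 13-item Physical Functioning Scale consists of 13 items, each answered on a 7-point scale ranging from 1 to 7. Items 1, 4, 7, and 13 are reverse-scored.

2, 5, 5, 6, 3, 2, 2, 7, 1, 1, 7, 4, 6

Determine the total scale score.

51

Reverse-scored items use 8 − raw:
  item 1: 8 − 2 = 6
  item 4: 8 − 6 = 2
  item 7: 8 − 2 = 6
  item 13: 8 − 6 = 2
Scored responses: 6, 5, 5, 2, 3, 2, 6, 7, 1, 1, 7, 4, 2
Total = 6 + 5 + 5 + 2 + 3 + 2 + 6 + 7 + 1 + 1 + 7 + 4 + 2 = 51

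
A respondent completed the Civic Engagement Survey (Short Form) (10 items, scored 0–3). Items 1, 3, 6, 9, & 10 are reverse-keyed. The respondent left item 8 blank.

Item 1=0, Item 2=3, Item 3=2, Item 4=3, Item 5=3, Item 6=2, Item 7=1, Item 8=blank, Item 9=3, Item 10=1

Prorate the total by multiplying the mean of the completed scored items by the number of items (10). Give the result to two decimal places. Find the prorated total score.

18.89

Reverse-coded (reversed = (0+3) − raw = 3 − raw):
  item 1: 3 − 0 = 3
  item 3: 3 − 2 = 1
  item 6: 3 − 2 = 1
  item 9: 3 − 3 = 0
  item 10: 3 − 1 = 2
Completed scored items (9 of 10): 3, 3, 1, 3, 3, 1, 1, 0, 2; sum = 17.
Person mean = 17 / 9 ≈ 1.8889
Prorated total = (17 / 9) × 10 = 18.89 (to 2 dp)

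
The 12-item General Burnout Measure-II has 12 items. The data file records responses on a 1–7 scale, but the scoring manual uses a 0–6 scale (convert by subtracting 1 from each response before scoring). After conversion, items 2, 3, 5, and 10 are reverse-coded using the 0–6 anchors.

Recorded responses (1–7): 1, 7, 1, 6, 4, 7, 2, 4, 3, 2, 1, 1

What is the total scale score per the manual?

Convert to 0–6: 0, 6, 0, 5, 3, 6, 1, 3, 2, 1, 0, 0
Reverse-coded (on a 0–6 scale, reversed = 6 − raw):
  item 2: 6 − 6 = 0
  item 3: 6 − 0 = 6
  item 5: 6 − 3 = 3
  item 10: 6 − 1 = 5
Scored: 0, 0, 6, 5, 3, 6, 1, 3, 2, 5, 0, 0
Total = 31

31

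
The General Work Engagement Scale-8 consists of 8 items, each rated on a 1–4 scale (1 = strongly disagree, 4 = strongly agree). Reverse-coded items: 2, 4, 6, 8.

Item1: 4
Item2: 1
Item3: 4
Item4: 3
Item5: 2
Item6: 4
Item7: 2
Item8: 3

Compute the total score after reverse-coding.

21

Reverse-coded items use 5 − raw:
  item 2: 5 − 1 = 4
  item 4: 5 − 3 = 2
  item 6: 5 − 4 = 1
  item 8: 5 − 3 = 2
Scored responses: 4, 4, 4, 2, 2, 1, 2, 2
Total = 4 + 4 + 4 + 2 + 2 + 1 + 2 + 2 = 21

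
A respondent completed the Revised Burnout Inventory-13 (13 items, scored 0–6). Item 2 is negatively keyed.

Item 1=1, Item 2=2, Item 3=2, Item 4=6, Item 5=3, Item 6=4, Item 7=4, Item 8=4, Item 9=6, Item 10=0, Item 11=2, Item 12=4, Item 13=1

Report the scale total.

Apply reverse scoring (reversed = (0+6) − raw = 6 − raw):
  item 2: 6 − 2 = 4
Scored responses: 1, 4, 2, 6, 3, 4, 4, 4, 6, 0, 2, 4, 1
Total = 1 + 4 + 2 + 6 + 3 + 4 + 4 + 4 + 6 + 0 + 2 + 4 + 1 = 41

41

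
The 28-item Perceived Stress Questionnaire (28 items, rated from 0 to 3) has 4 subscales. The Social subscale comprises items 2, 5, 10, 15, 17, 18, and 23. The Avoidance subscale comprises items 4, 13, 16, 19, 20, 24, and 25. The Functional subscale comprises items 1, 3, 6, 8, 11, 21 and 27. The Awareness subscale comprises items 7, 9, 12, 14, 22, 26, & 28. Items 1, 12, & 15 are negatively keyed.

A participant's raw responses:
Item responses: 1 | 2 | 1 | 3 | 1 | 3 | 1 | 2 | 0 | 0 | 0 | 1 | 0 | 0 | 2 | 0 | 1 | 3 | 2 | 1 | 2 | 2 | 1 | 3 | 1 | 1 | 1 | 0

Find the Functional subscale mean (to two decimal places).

Functional items: 1, 3, 6, 8, 11, 21, 27.
Of these, item 1 is negatively keyed; on a 0–3 scale, reversed = 3 − raw.
  item 1: 3 − 1 = 2
  item 3: 1
  item 6: 3
  item 8: 2
  item 11: 0
  item 21: 2
  item 27: 1
Sum = 2 + 1 + 3 + 2 + 0 + 2 + 1 = 11
Mean = 11 / 7 = 1.57

1.57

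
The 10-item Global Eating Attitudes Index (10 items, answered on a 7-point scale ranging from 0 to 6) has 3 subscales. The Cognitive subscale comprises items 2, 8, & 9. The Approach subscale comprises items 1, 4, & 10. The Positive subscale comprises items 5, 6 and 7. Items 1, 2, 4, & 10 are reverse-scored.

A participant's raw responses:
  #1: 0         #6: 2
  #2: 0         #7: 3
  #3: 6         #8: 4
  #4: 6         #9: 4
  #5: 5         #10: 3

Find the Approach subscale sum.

9

Approach items: 1, 4, 10.
Of these, items 1, 4 and 10 are reverse-scored; reverse-coded value = 6 − response.
  item 1: 6 − 0 = 6
  item 4: 6 − 6 = 0
  item 10: 6 − 3 = 3
Sum = 6 + 0 + 3 = 9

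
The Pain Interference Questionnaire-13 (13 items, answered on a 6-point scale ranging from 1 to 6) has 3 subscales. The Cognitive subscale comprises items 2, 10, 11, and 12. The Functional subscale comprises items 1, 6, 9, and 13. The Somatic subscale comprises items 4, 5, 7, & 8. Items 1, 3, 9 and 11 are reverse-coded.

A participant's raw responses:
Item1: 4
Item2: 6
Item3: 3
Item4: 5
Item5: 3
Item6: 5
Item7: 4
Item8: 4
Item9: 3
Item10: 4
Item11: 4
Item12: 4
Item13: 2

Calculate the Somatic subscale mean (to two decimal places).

Somatic items: 4, 5, 7, 8.
  item 4: 5
  item 5: 3
  item 7: 4
  item 8: 4
Sum = 5 + 3 + 4 + 4 = 16
Mean = 16 / 4 = 4.00

4.00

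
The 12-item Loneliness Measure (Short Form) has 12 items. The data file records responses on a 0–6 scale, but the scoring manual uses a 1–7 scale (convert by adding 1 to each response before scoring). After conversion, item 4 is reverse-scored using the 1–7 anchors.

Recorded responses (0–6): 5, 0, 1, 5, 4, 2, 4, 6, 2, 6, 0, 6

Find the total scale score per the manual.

Convert to 1–7: 6, 1, 2, 6, 5, 3, 5, 7, 3, 7, 1, 7
Reverse-coded (reversed = (1+7) − raw = 8 − raw):
  item 4: 8 − 6 = 2
Scored: 6, 1, 2, 2, 5, 3, 5, 7, 3, 7, 1, 7
Total = 49

49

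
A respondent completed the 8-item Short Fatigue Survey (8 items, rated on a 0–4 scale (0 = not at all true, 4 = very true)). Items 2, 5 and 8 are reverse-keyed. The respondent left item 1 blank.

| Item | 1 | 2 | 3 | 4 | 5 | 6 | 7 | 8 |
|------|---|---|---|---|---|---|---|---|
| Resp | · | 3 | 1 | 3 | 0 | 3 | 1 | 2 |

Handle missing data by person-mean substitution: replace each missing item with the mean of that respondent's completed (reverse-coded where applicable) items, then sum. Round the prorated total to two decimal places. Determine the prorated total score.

Reverse-coded (reversed = (0+4) − raw = 4 − raw):
  item 2: 4 − 3 = 1
  item 5: 4 − 0 = 4
  item 8: 4 − 2 = 2
Completed scored items (7 of 8): 1, 1, 3, 4, 3, 1, 2; sum = 15.
Person mean = 15 / 7 ≈ 2.1429
Prorated total = (15 / 7) × 8 = 17.14 (to 2 dp)

17.14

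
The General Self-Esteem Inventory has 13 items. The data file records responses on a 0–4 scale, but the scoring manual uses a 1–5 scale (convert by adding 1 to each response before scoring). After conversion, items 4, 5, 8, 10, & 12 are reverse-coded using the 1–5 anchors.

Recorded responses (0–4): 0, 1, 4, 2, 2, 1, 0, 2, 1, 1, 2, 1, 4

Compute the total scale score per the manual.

Convert to 1–5: 1, 2, 5, 3, 3, 2, 1, 3, 2, 2, 3, 2, 5
Reverse-coded (on a 1–5 scale, reversed = 6 − raw):
  item 4: 6 − 3 = 3
  item 5: 6 − 3 = 3
  item 8: 6 − 3 = 3
  item 10: 6 − 2 = 4
  item 12: 6 − 2 = 4
Scored: 1, 2, 5, 3, 3, 2, 1, 3, 2, 4, 3, 4, 5
Total = 38

38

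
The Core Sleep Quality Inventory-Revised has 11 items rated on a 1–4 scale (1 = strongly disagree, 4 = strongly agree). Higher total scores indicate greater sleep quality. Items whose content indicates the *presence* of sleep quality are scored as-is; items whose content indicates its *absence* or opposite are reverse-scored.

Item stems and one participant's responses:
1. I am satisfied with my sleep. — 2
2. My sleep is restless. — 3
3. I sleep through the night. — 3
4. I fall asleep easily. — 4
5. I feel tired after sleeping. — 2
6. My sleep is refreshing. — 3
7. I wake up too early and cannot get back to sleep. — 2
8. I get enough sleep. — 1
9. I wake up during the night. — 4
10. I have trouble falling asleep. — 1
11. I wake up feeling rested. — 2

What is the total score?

Items 2, 5, 7, 9, 10 describe the absence/opposite of sleep quality → reverse-score.
on a 1–4 scale, reversed = 5 − raw.
  item 1: 2
  item 2: 5 − 3 = 2
  item 3: 3
  item 4: 4
  item 5: 5 − 2 = 3
  item 6: 3
  item 7: 5 − 2 = 3
  item 8: 1
  item 9: 5 − 4 = 1
  item 10: 5 − 1 = 4
  item 11: 2
Total = 2 + 2 + 3 + 4 + 3 + 3 + 3 + 1 + 1 + 4 + 2 = 28

28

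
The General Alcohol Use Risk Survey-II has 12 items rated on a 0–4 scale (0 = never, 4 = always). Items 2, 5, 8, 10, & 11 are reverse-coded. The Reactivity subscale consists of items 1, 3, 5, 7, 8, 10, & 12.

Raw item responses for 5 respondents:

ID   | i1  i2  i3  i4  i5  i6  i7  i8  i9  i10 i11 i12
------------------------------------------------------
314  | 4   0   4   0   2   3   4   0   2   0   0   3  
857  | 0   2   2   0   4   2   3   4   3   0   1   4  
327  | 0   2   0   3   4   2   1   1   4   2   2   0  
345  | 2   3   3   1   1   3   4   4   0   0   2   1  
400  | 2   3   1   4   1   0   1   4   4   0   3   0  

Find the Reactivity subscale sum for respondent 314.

Respondent 314 raw: 4, 0, 4, 0, 2, 3, 4, 0, 2, 0, 0, 3.
Reactivity items: 1, 3, 5, 7, 8, 10, 12.
Reverse-coded (on a 0–4 scale, reversed = 4 − raw):
  item 1: 4
  item 3: 4
  item 5: 4 − 2 = 2
  item 7: 4
  item 8: 4 − 0 = 4
  item 10: 4 − 0 = 4
  item 12: 3
Sum = 4 + 4 + 2 + 4 + 4 + 4 + 3 = 25

25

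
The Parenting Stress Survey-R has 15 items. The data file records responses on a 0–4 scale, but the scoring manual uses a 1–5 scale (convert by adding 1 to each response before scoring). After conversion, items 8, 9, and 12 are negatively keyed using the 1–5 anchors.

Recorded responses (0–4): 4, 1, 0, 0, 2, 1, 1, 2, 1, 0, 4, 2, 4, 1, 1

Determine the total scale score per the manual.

Convert to 1–5: 5, 2, 1, 1, 3, 2, 2, 3, 2, 1, 5, 3, 5, 2, 2
Reverse-coded (on a 1–5 scale, reversed = 6 − raw):
  item 8: 6 − 3 = 3
  item 9: 6 − 2 = 4
  item 12: 6 − 3 = 3
Scored: 5, 2, 1, 1, 3, 2, 2, 3, 4, 1, 5, 3, 5, 2, 2
Total = 41

41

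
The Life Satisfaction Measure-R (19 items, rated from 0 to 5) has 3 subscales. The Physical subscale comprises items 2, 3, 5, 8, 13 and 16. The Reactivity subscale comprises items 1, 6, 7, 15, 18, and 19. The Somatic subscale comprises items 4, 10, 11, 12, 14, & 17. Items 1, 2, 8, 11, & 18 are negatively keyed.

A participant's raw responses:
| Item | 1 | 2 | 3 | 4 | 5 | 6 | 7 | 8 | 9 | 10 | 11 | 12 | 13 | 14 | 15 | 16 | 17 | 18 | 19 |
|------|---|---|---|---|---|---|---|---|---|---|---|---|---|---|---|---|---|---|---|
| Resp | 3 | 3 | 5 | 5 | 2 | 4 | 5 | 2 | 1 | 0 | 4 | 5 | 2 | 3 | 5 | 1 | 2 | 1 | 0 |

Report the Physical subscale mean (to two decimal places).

2.50

Physical items: 2, 3, 5, 8, 13, 16.
Of these, items 2 & 8 are negatively keyed; reversed = (0+5) − raw = 5 − raw.
  item 2: 5 − 3 = 2
  item 3: 5
  item 5: 2
  item 8: 5 − 2 = 3
  item 13: 2
  item 16: 1
Sum = 2 + 5 + 2 + 3 + 2 + 1 = 15
Mean = 15 / 6 = 2.50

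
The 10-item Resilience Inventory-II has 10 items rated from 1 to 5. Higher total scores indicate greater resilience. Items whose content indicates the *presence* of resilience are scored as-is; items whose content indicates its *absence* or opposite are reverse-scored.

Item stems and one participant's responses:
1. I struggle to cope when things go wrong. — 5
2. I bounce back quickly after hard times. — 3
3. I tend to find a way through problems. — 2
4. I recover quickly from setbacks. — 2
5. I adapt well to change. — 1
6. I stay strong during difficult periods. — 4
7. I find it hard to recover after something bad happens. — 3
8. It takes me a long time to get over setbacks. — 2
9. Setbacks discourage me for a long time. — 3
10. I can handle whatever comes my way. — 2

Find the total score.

25

Items 1, 7, 8, 9 describe the absence/opposite of resilience → reverse-score.
reversed = (1+5) − raw = 6 − raw.
  item 1: 6 − 5 = 1
  item 2: 3
  item 3: 2
  item 4: 2
  item 5: 1
  item 6: 4
  item 7: 6 − 3 = 3
  item 8: 6 − 2 = 4
  item 9: 6 − 3 = 3
  item 10: 2
Total = 1 + 3 + 2 + 2 + 1 + 4 + 3 + 4 + 3 + 2 = 25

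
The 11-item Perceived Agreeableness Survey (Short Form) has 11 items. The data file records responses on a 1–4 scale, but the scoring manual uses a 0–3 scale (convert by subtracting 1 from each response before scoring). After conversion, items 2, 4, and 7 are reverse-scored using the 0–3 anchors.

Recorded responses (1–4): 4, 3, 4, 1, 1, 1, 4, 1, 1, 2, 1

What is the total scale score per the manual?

11

Convert to 0–3: 3, 2, 3, 0, 0, 0, 3, 0, 0, 1, 0
Reverse-coded (reversed = (0+3) − raw = 3 − raw):
  item 2: 3 − 2 = 1
  item 4: 3 − 0 = 3
  item 7: 3 − 3 = 0
Scored: 3, 1, 3, 3, 0, 0, 0, 0, 0, 1, 0
Total = 11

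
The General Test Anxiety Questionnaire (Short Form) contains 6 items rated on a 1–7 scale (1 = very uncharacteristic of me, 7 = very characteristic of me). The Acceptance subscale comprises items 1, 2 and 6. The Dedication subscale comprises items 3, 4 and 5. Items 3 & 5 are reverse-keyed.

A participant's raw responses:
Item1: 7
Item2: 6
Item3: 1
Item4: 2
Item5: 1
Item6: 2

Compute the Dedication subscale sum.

Dedication items: 3, 4, 5.
Of these, items 3 & 5 are reverse-keyed; on a 1–7 scale, reversed = 8 − raw.
  item 3: 8 − 1 = 7
  item 4: 2
  item 5: 8 − 1 = 7
Sum = 7 + 2 + 7 = 16

16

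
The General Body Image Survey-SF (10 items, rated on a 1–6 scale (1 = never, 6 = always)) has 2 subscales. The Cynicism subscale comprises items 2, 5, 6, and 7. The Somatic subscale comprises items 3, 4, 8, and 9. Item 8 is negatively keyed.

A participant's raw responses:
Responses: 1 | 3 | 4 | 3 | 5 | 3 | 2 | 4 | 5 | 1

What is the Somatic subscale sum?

Somatic items: 3, 4, 8, 9.
Of these, item 8 is negatively keyed; reversed = (1+6) − raw = 7 − raw.
  item 3: 4
  item 4: 3
  item 8: 7 − 4 = 3
  item 9: 5
Sum = 4 + 3 + 3 + 5 = 15

15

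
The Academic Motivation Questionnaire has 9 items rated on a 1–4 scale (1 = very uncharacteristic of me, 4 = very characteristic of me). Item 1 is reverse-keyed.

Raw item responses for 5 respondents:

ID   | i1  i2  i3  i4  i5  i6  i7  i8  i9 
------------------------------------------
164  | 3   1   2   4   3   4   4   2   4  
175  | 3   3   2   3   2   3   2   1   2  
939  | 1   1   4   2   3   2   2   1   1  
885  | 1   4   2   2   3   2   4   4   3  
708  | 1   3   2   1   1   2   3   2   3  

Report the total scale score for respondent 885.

Respondent 885 raw: 1, 4, 2, 2, 3, 2, 4, 4, 3.
Reverse-coded (reversed = (1+4) − raw = 5 − raw):
  item 1: 5 − 1 = 4
  item 2: 4
  item 3: 2
  item 4: 2
  item 5: 3
  item 6: 2
  item 7: 4
  item 8: 4
  item 9: 3
Sum = 4 + 4 + 2 + 2 + 3 + 2 + 4 + 4 + 3 = 28

28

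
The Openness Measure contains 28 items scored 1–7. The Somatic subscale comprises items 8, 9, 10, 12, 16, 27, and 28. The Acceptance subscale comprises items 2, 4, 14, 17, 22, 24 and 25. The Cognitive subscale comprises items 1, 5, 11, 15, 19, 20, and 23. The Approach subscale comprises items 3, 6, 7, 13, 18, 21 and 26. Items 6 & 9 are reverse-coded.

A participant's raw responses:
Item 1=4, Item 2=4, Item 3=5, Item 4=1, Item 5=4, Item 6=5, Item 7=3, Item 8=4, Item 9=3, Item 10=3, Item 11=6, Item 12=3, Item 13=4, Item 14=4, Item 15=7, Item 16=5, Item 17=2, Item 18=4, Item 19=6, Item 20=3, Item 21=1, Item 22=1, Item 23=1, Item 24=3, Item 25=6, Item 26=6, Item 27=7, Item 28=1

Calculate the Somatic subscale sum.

28

Somatic items: 8, 9, 10, 12, 16, 27, 28.
Of these, item 9 is reverse-coded; reversed = (1+7) − raw = 8 − raw.
  item 8: 4
  item 9: 8 − 3 = 5
  item 10: 3
  item 12: 3
  item 16: 5
  item 27: 7
  item 28: 1
Sum = 4 + 5 + 3 + 3 + 5 + 7 + 1 = 28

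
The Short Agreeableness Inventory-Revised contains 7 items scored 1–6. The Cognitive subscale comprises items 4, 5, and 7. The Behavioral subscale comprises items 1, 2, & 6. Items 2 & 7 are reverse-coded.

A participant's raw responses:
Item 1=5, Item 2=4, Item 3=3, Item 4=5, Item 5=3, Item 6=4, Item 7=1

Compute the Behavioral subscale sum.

Behavioral items: 1, 2, 6.
Of these, item 2 is reverse-coded; on a 1–6 scale, reversed = 7 − raw.
  item 1: 5
  item 2: 7 − 4 = 3
  item 6: 4
Sum = 5 + 3 + 4 = 12

12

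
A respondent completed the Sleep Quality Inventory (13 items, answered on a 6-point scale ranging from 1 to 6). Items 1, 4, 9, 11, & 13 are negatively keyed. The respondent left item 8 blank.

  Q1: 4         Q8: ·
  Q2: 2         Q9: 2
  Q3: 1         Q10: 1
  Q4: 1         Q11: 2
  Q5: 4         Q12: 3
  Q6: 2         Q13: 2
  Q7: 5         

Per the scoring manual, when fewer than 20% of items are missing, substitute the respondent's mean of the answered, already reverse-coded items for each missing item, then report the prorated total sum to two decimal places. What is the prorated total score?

Reverse-coded (on a 1–6 scale, reversed = 7 − raw):
  item 1: 7 − 4 = 3
  item 4: 7 − 1 = 6
  item 9: 7 − 2 = 5
  item 11: 7 − 2 = 5
  item 13: 7 − 2 = 5
Completed scored items (12 of 13): 3, 2, 1, 6, 4, 2, 5, 5, 1, 5, 3, 5; sum = 42.
Person mean = 42 / 12 ≈ 3.5000
Prorated total = (42 / 12) × 13 = 45.50 (to 2 dp)

45.50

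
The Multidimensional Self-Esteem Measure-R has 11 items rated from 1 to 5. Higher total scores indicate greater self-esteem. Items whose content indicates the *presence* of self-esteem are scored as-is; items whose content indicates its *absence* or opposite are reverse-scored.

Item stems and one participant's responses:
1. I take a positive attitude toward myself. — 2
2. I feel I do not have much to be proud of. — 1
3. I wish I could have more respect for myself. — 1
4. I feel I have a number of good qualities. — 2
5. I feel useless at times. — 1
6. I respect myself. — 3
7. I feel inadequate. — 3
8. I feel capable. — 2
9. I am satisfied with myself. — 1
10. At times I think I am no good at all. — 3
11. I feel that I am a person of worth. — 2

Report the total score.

33

Items 2, 3, 5, 7, 10 describe the absence/opposite of self-esteem → reverse-score.
on a 1–5 scale, reversed = 6 − raw.
  item 1: 2
  item 2: 6 − 1 = 5
  item 3: 6 − 1 = 5
  item 4: 2
  item 5: 6 − 1 = 5
  item 6: 3
  item 7: 6 − 3 = 3
  item 8: 2
  item 9: 1
  item 10: 6 − 3 = 3
  item 11: 2
Total = 2 + 5 + 5 + 2 + 5 + 3 + 3 + 2 + 1 + 3 + 2 = 33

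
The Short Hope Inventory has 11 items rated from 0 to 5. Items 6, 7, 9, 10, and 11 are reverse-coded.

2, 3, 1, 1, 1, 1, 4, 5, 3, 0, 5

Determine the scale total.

25

Raw sum = 26. Reverse-coded items: 6, 7, 9, 10, 11; their raw sum = 13.
Each reversal replaces raw with 5 − raw, changing the total by 5 − 2·raw per item.
Total = 26 + 5·5 − 2·13 = 26 + 25 − 26 = 25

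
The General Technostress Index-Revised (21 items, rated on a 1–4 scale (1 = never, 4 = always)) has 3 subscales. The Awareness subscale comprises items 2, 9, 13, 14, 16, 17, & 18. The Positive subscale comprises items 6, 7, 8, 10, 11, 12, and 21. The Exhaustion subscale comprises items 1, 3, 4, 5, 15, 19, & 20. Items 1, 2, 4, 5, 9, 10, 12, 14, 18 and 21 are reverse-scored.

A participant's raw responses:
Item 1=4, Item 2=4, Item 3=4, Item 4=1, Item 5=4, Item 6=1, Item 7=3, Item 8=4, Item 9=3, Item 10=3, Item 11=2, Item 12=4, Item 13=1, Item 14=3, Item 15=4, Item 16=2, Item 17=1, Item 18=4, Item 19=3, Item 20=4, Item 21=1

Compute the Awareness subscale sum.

10

Awareness items: 2, 9, 13, 14, 16, 17, 18.
Of these, items 2, 9, 14, & 18 are reverse-scored; reversed = (1+4) − raw = 5 − raw.
  item 2: 5 − 4 = 1
  item 9: 5 − 3 = 2
  item 13: 1
  item 14: 5 − 3 = 2
  item 16: 2
  item 17: 1
  item 18: 5 − 4 = 1
Sum = 1 + 2 + 1 + 2 + 2 + 1 + 1 = 10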